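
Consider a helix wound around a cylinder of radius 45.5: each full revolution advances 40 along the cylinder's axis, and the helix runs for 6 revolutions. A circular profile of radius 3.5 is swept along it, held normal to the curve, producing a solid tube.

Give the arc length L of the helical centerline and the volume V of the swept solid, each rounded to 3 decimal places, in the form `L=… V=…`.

L=1732.018 V=66655.871

2πR = 2π·45.5 = 285.884931
per-turn = √(285.884931² + 40²) = √(81730.1940 + 1600) = √83330.1940 = 288.669697
L = 6 × 288.669697 = 1732.018183
V = π·3.5² × L = 38.484510 × 1732.018183 = 66655.871088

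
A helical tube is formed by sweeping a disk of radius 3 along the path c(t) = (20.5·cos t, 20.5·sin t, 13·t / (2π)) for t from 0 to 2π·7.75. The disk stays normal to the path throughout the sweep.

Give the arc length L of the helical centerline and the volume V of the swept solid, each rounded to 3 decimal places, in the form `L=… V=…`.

2πR = 2π·20.5 = 128.805299
per-turn = √(128.805299² + 13²) = √(16590.8050 + 169) = √16759.8050 = 129.459666
L = 7.75 × 129.459666 = 1003.312408
V = π·3² × L = 28.274334 × 1003.312408 = 28367.990007

L=1003.312 V=28367.990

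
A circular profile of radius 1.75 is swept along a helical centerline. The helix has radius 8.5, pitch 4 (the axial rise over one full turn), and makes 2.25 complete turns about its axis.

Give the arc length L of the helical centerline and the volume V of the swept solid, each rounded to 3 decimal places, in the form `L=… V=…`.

2πR = 2π·8.5 = 53.407075
per-turn = √(53.407075² + 4²) = √(2852.3157 + 16) = √2868.3157 = 53.556659
L = 2.25 × 53.556659 = 120.502482
V = π·1.75² × L = 9.621128 × 120.502482 = 1159.369740

L=120.502 V=1159.370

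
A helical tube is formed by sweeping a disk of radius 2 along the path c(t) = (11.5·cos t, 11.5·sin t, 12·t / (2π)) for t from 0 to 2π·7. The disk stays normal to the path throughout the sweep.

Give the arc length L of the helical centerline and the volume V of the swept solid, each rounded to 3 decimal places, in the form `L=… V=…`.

2πR = 2π·11.5 = 72.256631
per-turn = √(72.256631² + 12²) = √(5221.0207 + 144) = √5365.0207 = 73.246302
L = 7 × 73.246302 = 512.724113
V = π·2² × L = 12.566371 × 512.724113 = 6443.081222

L=512.724 V=6443.081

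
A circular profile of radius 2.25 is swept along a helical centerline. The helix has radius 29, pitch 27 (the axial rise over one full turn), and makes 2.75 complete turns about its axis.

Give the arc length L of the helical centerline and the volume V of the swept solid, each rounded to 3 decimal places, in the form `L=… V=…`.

2πR = 2π·29 = 182.212374
per-turn = √(182.212374² + 27²) = √(33201.3492 + 729) = √33930.3492 = 184.201925
L = 2.75 × 184.201925 = 506.555294
V = π·2.25² × L = 15.904313 × 506.555294 = 8056.413850

L=506.555 V=8056.414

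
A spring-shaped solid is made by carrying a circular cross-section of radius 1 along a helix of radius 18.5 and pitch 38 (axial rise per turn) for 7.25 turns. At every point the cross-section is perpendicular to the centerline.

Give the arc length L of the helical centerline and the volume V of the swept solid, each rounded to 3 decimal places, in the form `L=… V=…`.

L=886.622 V=2785.404

2πR = 2π·18.5 = 116.238928
per-turn = √(116.238928² + 38²) = √(13511.4884 + 1444) = √14955.4884 = 122.292634
L = 7.25 × 122.292634 = 886.621599
V = π·1² × L = 3.141593 × 886.621599 = 2785.403903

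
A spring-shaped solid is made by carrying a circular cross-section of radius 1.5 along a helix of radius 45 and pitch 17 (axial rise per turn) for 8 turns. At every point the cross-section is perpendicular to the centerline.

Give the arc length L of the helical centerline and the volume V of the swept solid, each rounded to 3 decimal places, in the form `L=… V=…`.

2πR = 2π·45 = 282.743339
per-turn = √(282.743339² + 17²) = √(79943.7956 + 289) = √80232.7956 = 283.253942
L = 8 × 283.253942 = 2266.031536
V = π·1.5² × L = 7.068583 × 2266.031536 = 16017.633058

L=2266.032 V=16017.633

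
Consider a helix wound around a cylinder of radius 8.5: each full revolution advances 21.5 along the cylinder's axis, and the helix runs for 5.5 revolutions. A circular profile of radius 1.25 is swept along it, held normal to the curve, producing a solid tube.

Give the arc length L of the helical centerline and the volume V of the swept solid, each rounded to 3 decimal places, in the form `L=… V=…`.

L=316.647 V=1554.340

2πR = 2π·8.5 = 53.407075
per-turn = √(53.407075² + 21.5²) = √(2852.3157 + 462.25) = √3314.5657 = 57.572265
L = 5.5 × 57.572265 = 316.647456
V = π·1.25² × L = 4.908739 × 316.647456 = 1554.339566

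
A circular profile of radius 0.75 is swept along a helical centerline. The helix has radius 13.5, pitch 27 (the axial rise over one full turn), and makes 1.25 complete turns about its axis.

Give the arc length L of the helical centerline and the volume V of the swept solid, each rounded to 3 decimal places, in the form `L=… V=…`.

L=111.271 V=196.631

2πR = 2π·13.5 = 84.823002
per-turn = √(84.823002² + 27²) = √(7194.9416 + 729) = √7923.9416 = 89.016524
L = 1.25 × 89.016524 = 111.270655
V = π·0.75² × L = 1.767146 × 111.270655 = 196.631479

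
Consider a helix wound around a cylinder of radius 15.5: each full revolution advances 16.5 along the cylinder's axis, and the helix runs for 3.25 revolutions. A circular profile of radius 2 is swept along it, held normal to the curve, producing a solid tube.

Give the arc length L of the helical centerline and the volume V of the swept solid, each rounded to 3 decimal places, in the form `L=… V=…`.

2πR = 2π·15.5 = 97.389372
per-turn = √(97.389372² + 16.5²) = √(9484.6898 + 272.25) = √9756.9398 = 98.777223
L = 3.25 × 98.777223 = 321.025976
V = π·2² × L = 12.566371 × 321.025976 = 4034.131385

L=321.026 V=4034.131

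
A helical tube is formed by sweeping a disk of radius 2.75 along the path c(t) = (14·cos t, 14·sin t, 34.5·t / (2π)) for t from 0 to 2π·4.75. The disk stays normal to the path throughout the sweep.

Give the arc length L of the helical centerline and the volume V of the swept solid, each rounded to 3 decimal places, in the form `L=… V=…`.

L=448.819 V=10663.173

2πR = 2π·14 = 87.964594
per-turn = √(87.964594² + 34.5²) = √(7737.7699 + 1190.25) = √8928.0199 = 94.488200
L = 4.75 × 94.488200 = 448.818948
V = π·2.75² × L = 23.758294 × 448.818948 = 10663.172713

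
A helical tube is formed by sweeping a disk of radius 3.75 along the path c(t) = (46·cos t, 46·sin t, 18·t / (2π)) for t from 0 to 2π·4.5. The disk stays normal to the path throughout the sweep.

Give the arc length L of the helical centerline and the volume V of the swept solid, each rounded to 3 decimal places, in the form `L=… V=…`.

2πR = 2π·46 = 289.026524
per-turn = √(289.026524² + 18²) = √(83536.3317 + 324) = √83860.3317 = 289.586484
L = 4.5 × 289.586484 = 1303.139177
V = π·3.75² × L = 44.178647 × 1303.139177 = 57570.925312

L=1303.139 V=57570.925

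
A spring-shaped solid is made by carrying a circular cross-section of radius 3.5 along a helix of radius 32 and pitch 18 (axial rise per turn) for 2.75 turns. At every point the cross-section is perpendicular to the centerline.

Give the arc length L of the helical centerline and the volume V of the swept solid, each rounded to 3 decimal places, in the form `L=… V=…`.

2πR = 2π·32 = 201.061930
per-turn = √(201.061930² + 18²) = √(40425.8996 + 324) = √40749.8996 = 201.866044
L = 2.75 × 201.866044 = 555.131620
V = π·3.5² × L = 38.484510 × 555.131620 = 21363.968399

L=555.132 V=21363.968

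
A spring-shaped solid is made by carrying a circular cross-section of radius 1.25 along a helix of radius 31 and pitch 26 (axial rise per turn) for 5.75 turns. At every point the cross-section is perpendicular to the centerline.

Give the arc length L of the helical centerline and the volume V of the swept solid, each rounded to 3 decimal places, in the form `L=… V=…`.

2πR = 2π·31 = 194.778745
per-turn = √(194.778745² + 26²) = √(37938.7593 + 676) = √38614.7593 = 196.506385
L = 5.75 × 196.506385 = 1129.911713
V = π·1.25² × L = 4.908739 × 1129.911713 = 5546.441153

L=1129.912 V=5546.441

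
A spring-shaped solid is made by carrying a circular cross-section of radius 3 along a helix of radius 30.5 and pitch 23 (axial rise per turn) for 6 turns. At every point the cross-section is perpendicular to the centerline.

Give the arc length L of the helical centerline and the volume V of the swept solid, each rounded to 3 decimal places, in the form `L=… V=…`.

2πR = 2π·30.5 = 191.637152
per-turn = √(191.637152² + 23²) = √(36724.7980 + 529) = √37253.7980 = 193.012430
L = 6 × 193.012430 = 1158.074578
V = π·3² × L = 28.274334 × 1158.074578 = 32743.787266

L=1158.075 V=32743.787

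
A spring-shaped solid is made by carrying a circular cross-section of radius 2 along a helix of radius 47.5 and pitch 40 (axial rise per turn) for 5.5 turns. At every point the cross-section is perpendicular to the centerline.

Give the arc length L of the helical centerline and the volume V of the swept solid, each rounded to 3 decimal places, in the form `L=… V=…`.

L=1656.159 V=20811.912

2πR = 2π·47.5 = 298.451302
per-turn = √(298.451302² + 40²) = √(89073.1797 + 1600) = √90673.1797 = 301.119876
L = 5.5 × 301.119876 = 1656.159318
V = π·2² × L = 12.566371 × 1656.159318 = 20811.911786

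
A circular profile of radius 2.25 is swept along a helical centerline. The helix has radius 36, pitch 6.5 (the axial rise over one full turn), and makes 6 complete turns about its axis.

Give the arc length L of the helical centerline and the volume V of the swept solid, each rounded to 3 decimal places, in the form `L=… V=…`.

L=1357.728 V=21593.735

2πR = 2π·36 = 226.194671
per-turn = √(226.194671² + 6.5²) = √(51164.0292 + 42.25) = √51206.2792 = 226.288045
L = 6 × 226.288045 = 1357.728269
V = π·2.25² × L = 15.904313 × 1357.728269 = 21593.735095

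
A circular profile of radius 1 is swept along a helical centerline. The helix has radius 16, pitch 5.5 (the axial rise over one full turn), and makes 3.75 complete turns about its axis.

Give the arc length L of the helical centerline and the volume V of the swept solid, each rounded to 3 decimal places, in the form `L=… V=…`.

2πR = 2π·16 = 100.530965
per-turn = √(100.530965² + 5.5²) = √(10106.4749 + 30.25) = √10136.7249 = 100.681304
L = 3.75 × 100.681304 = 377.554889
V = π·1² × L = 3.141593 × 377.554889 = 1186.123665

L=377.555 V=1186.124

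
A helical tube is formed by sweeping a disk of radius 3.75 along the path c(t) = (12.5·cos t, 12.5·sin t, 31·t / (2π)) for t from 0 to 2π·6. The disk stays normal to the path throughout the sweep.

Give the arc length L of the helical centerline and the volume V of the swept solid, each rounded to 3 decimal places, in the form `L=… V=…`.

2πR = 2π·12.5 = 78.539816
per-turn = √(78.539816² + 31²) = √(6168.5028 + 961) = √7129.5028 = 84.436383
L = 6 × 84.436383 = 506.618297
V = π·3.75² × L = 44.178647 × 506.618297 = 22381.710758

L=506.618 V=22381.711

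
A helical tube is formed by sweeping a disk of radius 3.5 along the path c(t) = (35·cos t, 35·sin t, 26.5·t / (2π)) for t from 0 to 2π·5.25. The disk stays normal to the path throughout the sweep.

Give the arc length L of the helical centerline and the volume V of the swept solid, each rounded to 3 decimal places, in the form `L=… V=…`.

2πR = 2π·35 = 219.911486
per-turn = √(219.911486² + 26.5²) = √(48361.0616 + 702.25) = √49063.3116 = 221.502396
L = 5.25 × 221.502396 = 1162.887581
V = π·3.5² × L = 38.484510 × 1162.887581 = 44753.158730

L=1162.888 V=44753.159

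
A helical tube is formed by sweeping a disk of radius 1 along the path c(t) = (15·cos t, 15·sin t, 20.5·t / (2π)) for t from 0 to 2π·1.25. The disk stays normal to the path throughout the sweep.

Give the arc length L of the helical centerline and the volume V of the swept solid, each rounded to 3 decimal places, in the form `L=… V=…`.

2πR = 2π·15 = 94.247780
per-turn = √(94.247780² + 20.5²) = √(8882.6440 + 420.25) = √9302.8940 = 96.451511
L = 1.25 × 96.451511 = 120.564389
V = π·1² × L = 3.141593 × 120.564389 = 378.764198

L=120.564 V=378.764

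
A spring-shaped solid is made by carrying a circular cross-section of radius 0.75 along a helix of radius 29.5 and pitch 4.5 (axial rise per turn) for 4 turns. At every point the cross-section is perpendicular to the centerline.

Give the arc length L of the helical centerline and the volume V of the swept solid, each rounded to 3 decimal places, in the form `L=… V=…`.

2πR = 2π·29.5 = 185.353967
per-turn = √(185.353967² + 4.5²) = √(34356.0929 + 20.25) = √34376.3429 = 185.408584
L = 4 × 185.408584 = 741.634335
V = π·0.75² × L = 1.767146 × 741.634335 = 1310.576050

L=741.634 V=1310.576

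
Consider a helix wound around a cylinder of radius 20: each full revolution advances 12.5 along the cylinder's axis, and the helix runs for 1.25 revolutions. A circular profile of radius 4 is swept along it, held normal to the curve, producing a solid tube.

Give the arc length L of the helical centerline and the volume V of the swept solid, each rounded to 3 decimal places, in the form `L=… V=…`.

L=157.855 V=7934.650

2πR = 2π·20 = 125.663706
per-turn = √(125.663706² + 12.5²) = √(15791.3670 + 156.25) = √15947.6170 = 126.283875
L = 1.25 × 126.283875 = 157.854844
V = π·4² × L = 50.265482 × 157.854844 = 7934.649869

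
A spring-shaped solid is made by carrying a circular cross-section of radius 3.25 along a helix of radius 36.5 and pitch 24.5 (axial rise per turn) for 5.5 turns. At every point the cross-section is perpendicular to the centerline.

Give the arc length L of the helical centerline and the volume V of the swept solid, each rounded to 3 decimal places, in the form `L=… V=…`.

L=1268.527 V=42093.613

2πR = 2π·36.5 = 229.336264
per-turn = √(229.336264² + 24.5²) = √(52595.1219 + 600.25) = √53195.3719 = 230.641219
L = 5.5 × 230.641219 = 1268.526704
V = π·3.25² × L = 33.183072 × 1268.526704 = 42093.613462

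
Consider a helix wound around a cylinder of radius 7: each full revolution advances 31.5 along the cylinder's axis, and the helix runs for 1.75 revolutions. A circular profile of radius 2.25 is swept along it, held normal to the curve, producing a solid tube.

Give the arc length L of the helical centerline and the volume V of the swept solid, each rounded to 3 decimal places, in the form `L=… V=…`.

L=94.673 V=1505.711

2πR = 2π·7 = 43.982297
per-turn = √(43.982297² + 31.5²) = √(1934.4425 + 992.25) = √2926.6925 = 54.098914
L = 1.75 × 54.098914 = 94.673099
V = π·2.25² × L = 15.904313 × 94.673099 = 1505.710580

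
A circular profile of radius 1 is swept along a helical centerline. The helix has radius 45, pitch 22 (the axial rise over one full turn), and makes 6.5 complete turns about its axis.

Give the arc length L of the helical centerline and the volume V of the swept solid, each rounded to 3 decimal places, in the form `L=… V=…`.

L=1843.387 V=5791.170

2πR = 2π·45 = 282.743339
per-turn = √(282.743339² + 22²) = √(79943.7956 + 484) = √80427.7956 = 283.597947
L = 6.5 × 283.597947 = 1843.386657
V = π·1² × L = 3.141593 × 1843.386657 = 5791.169978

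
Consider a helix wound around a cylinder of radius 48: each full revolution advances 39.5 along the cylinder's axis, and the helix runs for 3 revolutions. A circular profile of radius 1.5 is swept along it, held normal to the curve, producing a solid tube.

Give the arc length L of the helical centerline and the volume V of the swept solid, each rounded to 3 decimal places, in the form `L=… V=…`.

L=912.506 V=6450.123

2πR = 2π·48 = 301.592895
per-turn = √(301.592895² + 39.5²) = √(90958.2742 + 1560.25) = √92518.5242 = 304.168579
L = 3 × 304.168579 = 912.505736
V = π·1.5² × L = 7.068583 × 912.505736 = 6450.122959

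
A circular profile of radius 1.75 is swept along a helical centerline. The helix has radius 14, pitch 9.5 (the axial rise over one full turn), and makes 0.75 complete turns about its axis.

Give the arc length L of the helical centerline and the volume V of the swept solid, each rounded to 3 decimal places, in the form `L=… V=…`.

L=66.357 V=638.430

2πR = 2π·14 = 87.964594
per-turn = √(87.964594² + 9.5²) = √(7737.7699 + 90.25) = √7828.0199 = 88.476098
L = 0.75 × 88.476098 = 66.357073
V = π·1.75² × L = 9.621128 × 66.357073 = 638.429862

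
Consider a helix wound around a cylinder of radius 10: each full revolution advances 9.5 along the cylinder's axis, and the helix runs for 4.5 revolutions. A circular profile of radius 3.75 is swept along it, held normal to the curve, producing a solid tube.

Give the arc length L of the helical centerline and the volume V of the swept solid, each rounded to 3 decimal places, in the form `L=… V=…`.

L=285.957 V=12633.190

2πR = 2π·10 = 62.831853
per-turn = √(62.831853² + 9.5²) = √(3947.8418 + 90.25) = √4038.0918 = 63.545981
L = 4.5 × 63.545981 = 285.956917
V = π·3.75² × L = 44.178647 × 285.956917 = 12633.189587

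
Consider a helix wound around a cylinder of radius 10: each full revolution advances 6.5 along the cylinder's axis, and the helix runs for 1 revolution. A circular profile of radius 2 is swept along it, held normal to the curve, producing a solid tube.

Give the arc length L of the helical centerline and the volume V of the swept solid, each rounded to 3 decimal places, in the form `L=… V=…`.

2πR = 2π·10 = 62.831853
per-turn = √(62.831853² + 6.5²) = √(3947.8418 + 42.25) = √3990.0918 = 63.167173
L = 1 × 63.167173 = 63.167173
V = π·2² × L = 12.566371 × 63.167173 = 793.782108

L=63.167 V=793.782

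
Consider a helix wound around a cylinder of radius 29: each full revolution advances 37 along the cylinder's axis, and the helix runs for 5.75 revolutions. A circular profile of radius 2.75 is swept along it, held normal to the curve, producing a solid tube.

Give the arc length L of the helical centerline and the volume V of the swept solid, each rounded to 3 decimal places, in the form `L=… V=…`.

2πR = 2π·29 = 182.212374
per-turn = √(182.212374² + 37²) = √(33201.3492 + 1369) = √34570.3492 = 185.931033
L = 5.75 × 185.931033 = 1069.103442
V = π·2.75² × L = 23.758294 × 1069.103442 = 25400.074375

L=1069.103 V=25400.074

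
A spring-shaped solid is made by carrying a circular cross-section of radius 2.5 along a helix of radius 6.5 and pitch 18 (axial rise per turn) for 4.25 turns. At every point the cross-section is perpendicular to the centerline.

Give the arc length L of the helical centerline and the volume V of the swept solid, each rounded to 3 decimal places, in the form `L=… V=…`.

2πR = 2π·6.5 = 40.840704
per-turn = √(40.840704² + 18²) = √(1667.9631 + 324) = √1991.9631 = 44.631414
L = 4.25 × 44.631414 = 189.683511
V = π·2.5² × L = 19.634954 × 189.683511 = 3724.427026

L=189.684 V=3724.427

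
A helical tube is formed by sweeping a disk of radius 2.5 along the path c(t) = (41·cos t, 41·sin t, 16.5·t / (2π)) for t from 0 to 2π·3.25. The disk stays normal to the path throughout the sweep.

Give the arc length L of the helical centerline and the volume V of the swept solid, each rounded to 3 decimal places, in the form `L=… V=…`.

2πR = 2π·41 = 257.610598
per-turn = √(257.610598² + 16.5²) = √(66363.2200 + 272.25) = √66635.4700 = 258.138471
L = 3.25 × 258.138471 = 838.950029
V = π·2.5² × L = 19.634954 × 838.950029 = 16472.745306

L=838.950 V=16472.745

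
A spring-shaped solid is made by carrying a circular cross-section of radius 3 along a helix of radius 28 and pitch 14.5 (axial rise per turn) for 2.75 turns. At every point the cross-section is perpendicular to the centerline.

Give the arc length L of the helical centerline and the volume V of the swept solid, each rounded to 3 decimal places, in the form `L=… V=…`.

L=485.446 V=13725.655

2πR = 2π·28 = 175.929189
per-turn = √(175.929189² + 14.5²) = √(30951.0794 + 210.25) = √31161.3294 = 176.525719
L = 2.75 × 176.525719 = 485.445727
V = π·3² × L = 28.274334 × 485.445727 = 13725.654559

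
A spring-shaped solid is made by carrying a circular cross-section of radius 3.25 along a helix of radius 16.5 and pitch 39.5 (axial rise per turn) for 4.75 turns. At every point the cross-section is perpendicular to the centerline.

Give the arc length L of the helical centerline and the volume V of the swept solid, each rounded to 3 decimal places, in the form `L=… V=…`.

L=526.977 V=17486.720

2πR = 2π·16.5 = 103.672558
per-turn = √(103.672558² + 39.5²) = √(10747.9992 + 1560.25) = √12308.2492 = 110.942549
L = 4.75 × 110.942549 = 526.977108
V = π·3.25² × L = 33.183072 × 526.977108 = 17486.719532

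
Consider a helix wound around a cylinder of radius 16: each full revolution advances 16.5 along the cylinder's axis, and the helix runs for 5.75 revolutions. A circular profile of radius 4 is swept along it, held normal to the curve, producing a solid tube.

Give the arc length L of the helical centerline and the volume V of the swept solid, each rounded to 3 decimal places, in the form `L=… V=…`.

L=585.787 V=29444.874

2πR = 2π·16 = 100.530965
per-turn = √(100.530965² + 16.5²) = √(10106.4749 + 272.25) = √10378.7249 = 101.876027
L = 5.75 × 101.876027 = 585.787156
V = π·4² × L = 50.265482 × 585.787156 = 29444.874018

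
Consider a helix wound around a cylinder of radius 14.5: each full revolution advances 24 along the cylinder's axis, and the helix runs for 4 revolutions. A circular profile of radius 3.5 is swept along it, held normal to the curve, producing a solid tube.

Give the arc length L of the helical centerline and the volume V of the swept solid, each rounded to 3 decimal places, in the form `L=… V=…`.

L=376.857 V=14503.167

2πR = 2π·14.5 = 91.106187
per-turn = √(91.106187² + 24²) = √(8300.3373 + 576) = √8876.3373 = 94.214316
L = 4 × 94.214316 = 376.857263
V = π·3.5² × L = 38.484510 × 376.857263 = 14503.167116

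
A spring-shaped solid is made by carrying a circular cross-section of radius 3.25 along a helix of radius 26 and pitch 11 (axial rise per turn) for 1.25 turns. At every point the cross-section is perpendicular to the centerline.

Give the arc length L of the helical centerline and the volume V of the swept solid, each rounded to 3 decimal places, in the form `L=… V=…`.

2πR = 2π·26 = 163.362818
per-turn = √(163.362818² + 11²) = √(26687.4103 + 121) = √26808.4103 = 163.732740
L = 1.25 × 163.732740 = 204.665926
V = π·3.25² × L = 33.183072 × 204.665926 = 6791.444227

L=204.666 V=6791.444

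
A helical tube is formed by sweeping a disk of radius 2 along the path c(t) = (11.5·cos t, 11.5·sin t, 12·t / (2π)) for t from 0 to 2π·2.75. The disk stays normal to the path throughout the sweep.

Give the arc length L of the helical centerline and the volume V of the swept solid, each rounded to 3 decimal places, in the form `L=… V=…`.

2πR = 2π·11.5 = 72.256631
per-turn = √(72.256631² + 12²) = √(5221.0207 + 144) = √5365.0207 = 73.246302
L = 2.75 × 73.246302 = 201.427330
V = π·2² × L = 12.566371 × 201.427330 = 2531.210480

L=201.427 V=2531.210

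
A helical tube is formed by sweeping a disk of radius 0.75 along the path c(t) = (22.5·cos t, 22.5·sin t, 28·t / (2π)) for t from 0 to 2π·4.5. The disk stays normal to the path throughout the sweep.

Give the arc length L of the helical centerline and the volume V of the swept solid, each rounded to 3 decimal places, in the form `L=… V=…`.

2πR = 2π·22.5 = 141.371669
per-turn = √(141.371669² + 28²) = √(19985.9489 + 784) = √20769.9489 = 144.117830
L = 4.5 × 144.117830 = 648.530235
V = π·0.75² × L = 1.767146 × 648.530235 = 1146.047524

L=648.530 V=1146.048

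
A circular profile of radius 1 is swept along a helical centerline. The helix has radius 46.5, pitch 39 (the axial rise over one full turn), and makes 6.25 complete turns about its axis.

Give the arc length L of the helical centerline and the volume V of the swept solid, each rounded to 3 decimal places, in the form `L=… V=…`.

L=1842.247 V=5787.591

2πR = 2π·46.5 = 292.168117
per-turn = √(292.168117² + 39²) = √(85362.2085 + 1521) = √86883.2085 = 294.759577
L = 6.25 × 294.759577 = 1842.247359
V = π·1² × L = 3.141593 × 1842.247359 = 5787.590768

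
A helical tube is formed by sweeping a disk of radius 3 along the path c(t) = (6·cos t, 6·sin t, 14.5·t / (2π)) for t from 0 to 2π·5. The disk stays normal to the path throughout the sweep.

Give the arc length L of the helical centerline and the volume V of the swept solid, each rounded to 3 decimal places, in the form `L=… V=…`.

2πR = 2π·6 = 37.699112
per-turn = √(37.699112² + 14.5²) = √(1421.2230 + 210.25) = √1631.4730 = 40.391497
L = 5 × 40.391497 = 201.957485
V = π·3² × L = 28.274334 × 201.957485 = 5710.213368

L=201.957 V=5710.213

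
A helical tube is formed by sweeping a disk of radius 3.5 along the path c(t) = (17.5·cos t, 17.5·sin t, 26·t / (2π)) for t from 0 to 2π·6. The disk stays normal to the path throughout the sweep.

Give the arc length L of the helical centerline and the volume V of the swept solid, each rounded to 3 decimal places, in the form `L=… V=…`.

2πR = 2π·17.5 = 109.955743
per-turn = √(109.955743² + 26²) = √(12090.2654 + 676) = √12766.2654 = 112.987899
L = 6 × 112.987899 = 677.927396
V = π·3.5² × L = 38.484510 × 677.927396 = 26089.703651

L=677.927 V=26089.704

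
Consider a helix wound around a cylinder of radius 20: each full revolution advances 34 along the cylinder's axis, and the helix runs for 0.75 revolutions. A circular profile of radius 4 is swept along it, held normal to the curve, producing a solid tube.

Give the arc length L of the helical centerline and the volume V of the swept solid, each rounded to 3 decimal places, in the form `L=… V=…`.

L=97.637 V=4907.748

2πR = 2π·20 = 125.663706
per-turn = √(125.663706² + 34²) = √(15791.3670 + 1156) = √16947.3670 = 130.182053
L = 0.75 × 130.182053 = 97.636540
V = π·4² × L = 50.265482 × 97.636540 = 4907.747793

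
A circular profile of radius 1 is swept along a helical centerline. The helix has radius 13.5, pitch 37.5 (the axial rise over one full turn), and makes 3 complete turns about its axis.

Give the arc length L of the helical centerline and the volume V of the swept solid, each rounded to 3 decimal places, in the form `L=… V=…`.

2πR = 2π·13.5 = 84.823002
per-turn = √(84.823002² + 37.5²) = √(7194.9416 + 1406.25) = √8601.1916 = 92.742609
L = 3 × 92.742609 = 278.227828
V = π·1² × L = 3.141593 × 278.227828 = 874.078502

L=278.228 V=874.079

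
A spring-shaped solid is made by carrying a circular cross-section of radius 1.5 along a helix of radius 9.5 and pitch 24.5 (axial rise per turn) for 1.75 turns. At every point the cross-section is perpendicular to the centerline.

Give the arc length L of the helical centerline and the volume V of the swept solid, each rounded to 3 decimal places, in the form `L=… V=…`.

2πR = 2π·9.5 = 59.690260
per-turn = √(59.690260² + 24.5²) = √(3562.9272 + 600.25) = √4163.1772 = 64.522687
L = 1.75 × 64.522687 = 112.914703
V = π·1.5² × L = 7.068583 × 112.914703 = 798.147003

L=112.915 V=798.147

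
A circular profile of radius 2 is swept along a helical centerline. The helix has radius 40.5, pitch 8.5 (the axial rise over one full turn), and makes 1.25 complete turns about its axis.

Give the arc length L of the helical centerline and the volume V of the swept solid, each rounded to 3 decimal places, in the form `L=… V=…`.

L=318.264 V=3999.419

2πR = 2π·40.5 = 254.469005
per-turn = √(254.469005² + 8.5²) = √(64754.4745 + 72.25) = √64826.7245 = 254.610928
L = 1.25 × 254.610928 = 318.263660
V = π·2² × L = 12.566371 × 318.263660 = 3999.419099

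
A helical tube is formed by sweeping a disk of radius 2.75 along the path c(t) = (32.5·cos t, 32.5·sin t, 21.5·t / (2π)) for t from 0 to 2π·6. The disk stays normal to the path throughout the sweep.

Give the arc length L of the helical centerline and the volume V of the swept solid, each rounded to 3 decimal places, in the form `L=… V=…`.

2πR = 2π·32.5 = 204.203522
per-turn = √(204.203522² + 21.5²) = √(41699.0786 + 462.25) = √42161.3286 = 205.332240
L = 6 × 205.332240 = 1231.993437
V = π·2.75² × L = 23.758294 × 1231.993437 = 29270.062834

L=1231.993 V=29270.063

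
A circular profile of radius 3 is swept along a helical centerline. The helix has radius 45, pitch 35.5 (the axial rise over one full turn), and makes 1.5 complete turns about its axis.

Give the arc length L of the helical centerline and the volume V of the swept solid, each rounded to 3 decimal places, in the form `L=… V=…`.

2πR = 2π·45 = 282.743339
per-turn = √(282.743339² + 35.5²) = √(79943.7956 + 1260.25) = √81204.0456 = 284.963236
L = 1.5 × 284.963236 = 427.444853
V = π·3² × L = 28.274334 × 427.444853 = 12085.718502

L=427.445 V=12085.719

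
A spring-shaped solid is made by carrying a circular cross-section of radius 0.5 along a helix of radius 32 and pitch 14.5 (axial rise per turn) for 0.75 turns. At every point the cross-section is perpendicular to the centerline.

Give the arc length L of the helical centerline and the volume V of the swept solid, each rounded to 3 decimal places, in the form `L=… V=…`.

L=151.188 V=118.743

2πR = 2π·32 = 201.061930
per-turn = √(201.061930² + 14.5²) = √(40425.8996 + 210.25) = √40636.1496 = 201.584101
L = 0.75 × 201.584101 = 151.188075
V = π·0.5² × L = 0.785398 × 151.188075 = 118.742837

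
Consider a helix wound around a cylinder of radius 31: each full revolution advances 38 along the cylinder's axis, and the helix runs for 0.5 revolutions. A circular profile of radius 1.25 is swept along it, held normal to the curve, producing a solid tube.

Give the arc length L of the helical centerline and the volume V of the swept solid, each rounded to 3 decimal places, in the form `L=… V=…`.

2πR = 2π·31 = 194.778745
per-turn = √(194.778745² + 38²) = √(37938.7593 + 1444) = √39382.7593 = 198.450899
L = 0.5 × 198.450899 = 99.225450
V = π·1.25² × L = 4.908739 × 99.225450 = 487.071786

L=99.225 V=487.072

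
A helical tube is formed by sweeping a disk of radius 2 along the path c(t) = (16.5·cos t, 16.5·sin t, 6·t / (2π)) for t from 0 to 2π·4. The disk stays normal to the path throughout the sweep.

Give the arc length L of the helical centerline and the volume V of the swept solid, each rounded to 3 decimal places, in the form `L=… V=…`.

L=415.384 V=5219.871

2πR = 2π·16.5 = 103.672558
per-turn = √(103.672558² + 6²) = √(10747.9992 + 36) = √10783.9992 = 103.846036
L = 4 × 103.846036 = 415.384144
V = π·2² × L = 12.566371 × 415.384144 = 5219.871101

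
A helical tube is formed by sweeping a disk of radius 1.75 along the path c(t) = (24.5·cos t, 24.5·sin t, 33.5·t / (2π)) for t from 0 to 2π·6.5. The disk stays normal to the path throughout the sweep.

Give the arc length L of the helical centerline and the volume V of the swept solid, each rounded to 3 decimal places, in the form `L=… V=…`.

L=1024.017 V=9852.194

2πR = 2π·24.5 = 153.938040
per-turn = √(153.938040² + 33.5²) = √(23696.9202 + 1122.25) = √24819.1702 = 157.541011
L = 6.5 × 157.541011 = 1024.016572
V = π·1.75² × L = 9.621128 × 1024.016572 = 9852.194002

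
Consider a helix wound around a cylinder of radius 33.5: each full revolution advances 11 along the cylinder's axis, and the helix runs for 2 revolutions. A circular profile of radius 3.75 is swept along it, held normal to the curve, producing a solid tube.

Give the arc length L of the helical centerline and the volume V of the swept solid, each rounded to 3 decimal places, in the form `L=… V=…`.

2πR = 2π·33.5 = 210.486708
per-turn = √(210.486708² + 11²) = √(44304.6542 + 121) = √44425.6542 = 210.773941
L = 2 × 210.773941 = 421.547882
V = π·3.75² × L = 44.178647 × 421.547882 = 18623.414932

L=421.548 V=18623.415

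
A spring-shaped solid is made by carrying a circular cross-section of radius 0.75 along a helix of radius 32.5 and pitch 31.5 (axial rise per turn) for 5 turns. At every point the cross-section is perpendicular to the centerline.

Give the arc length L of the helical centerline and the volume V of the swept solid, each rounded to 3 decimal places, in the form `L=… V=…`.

2πR = 2π·32.5 = 204.203522
per-turn = √(204.203522² + 31.5²) = √(41699.0786 + 992.25) = √42691.3286 = 206.618800
L = 5 × 206.618800 = 1033.094001
V = π·0.75² × L = 1.767146 × 1033.094001 = 1825.627795

L=1033.094 V=1825.628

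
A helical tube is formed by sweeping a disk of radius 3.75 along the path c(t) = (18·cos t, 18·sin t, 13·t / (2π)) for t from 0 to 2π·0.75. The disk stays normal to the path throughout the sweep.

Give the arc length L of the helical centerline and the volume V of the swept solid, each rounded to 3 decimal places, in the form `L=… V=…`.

L=85.382 V=3772.040

2πR = 2π·18 = 113.097336
per-turn = √(113.097336² + 13²) = √(12791.0073 + 169) = √12960.0073 = 113.842028
L = 0.75 × 113.842028 = 85.381521
V = π·3.75² × L = 44.178647 × 85.381521 = 3772.040045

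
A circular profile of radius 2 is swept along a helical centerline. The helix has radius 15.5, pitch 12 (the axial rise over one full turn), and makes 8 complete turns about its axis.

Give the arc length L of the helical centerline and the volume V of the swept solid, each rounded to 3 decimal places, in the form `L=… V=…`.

2πR = 2π·15.5 = 97.389372
per-turn = √(97.389372² + 12²) = √(9484.6898 + 144) = √9628.6898 = 98.125888
L = 8 × 98.125888 = 785.007101
V = π·2² × L = 12.566371 × 785.007101 = 9864.690170

L=785.007 V=9864.690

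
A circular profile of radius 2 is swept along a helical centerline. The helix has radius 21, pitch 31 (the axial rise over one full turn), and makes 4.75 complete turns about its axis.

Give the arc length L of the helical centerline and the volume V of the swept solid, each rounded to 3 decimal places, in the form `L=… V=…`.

L=643.813 V=8090.394

2πR = 2π·21 = 131.946891
per-turn = √(131.946891² + 31²) = √(17409.9822 + 961) = √18370.9822 = 135.539596
L = 4.75 × 135.539596 = 643.813082
V = π·2² × L = 12.566371 × 643.813082 = 8090.393800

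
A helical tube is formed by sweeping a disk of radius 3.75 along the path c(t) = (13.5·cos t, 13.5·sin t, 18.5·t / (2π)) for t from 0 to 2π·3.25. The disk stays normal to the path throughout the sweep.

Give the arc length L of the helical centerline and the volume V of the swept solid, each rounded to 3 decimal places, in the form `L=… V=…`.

2πR = 2π·13.5 = 84.823002
per-turn = √(84.823002² + 18.5²) = √(7194.9416 + 342.25) = √7537.1916 = 86.817001
L = 3.25 × 86.817001 = 282.155252
V = π·3.75² × L = 44.178647 × 282.155252 = 12465.237201

L=282.155 V=12465.237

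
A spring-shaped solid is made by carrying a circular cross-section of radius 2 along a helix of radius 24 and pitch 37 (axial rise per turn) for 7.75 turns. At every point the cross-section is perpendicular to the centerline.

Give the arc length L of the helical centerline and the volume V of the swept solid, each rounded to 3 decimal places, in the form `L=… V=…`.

L=1203.337 V=15121.584

2πR = 2π·24 = 150.796447
per-turn = √(150.796447² + 37²) = √(22739.5685 + 1369) = √24108.5685 = 155.269342
L = 7.75 × 155.269342 = 1203.337400
V = π·2² × L = 12.566371 × 1203.337400 = 15121.583741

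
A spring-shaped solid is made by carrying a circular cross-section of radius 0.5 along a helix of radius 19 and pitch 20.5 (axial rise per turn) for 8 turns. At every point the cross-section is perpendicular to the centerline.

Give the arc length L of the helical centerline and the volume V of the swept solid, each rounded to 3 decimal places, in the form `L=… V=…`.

L=969.023 V=761.069

2πR = 2π·19 = 119.380521
per-turn = √(119.380521² + 20.5²) = √(14251.7088 + 420.25) = √14671.9588 = 121.127861
L = 8 × 121.127861 = 969.022889
V = π·0.5² × L = 0.785398 × 969.022889 = 761.068798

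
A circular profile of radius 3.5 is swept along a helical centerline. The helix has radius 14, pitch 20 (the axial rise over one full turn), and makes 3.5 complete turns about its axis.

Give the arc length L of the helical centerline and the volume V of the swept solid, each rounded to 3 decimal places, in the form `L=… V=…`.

2πR = 2π·14 = 87.964594
per-turn = √(87.964594² + 20²) = √(7737.7699 + 400) = √8137.7699 = 90.209588
L = 3.5 × 90.209588 = 315.733560
V = π·3.5² × L = 38.484510 × 315.733560 = 12150.851334

L=315.734 V=12150.851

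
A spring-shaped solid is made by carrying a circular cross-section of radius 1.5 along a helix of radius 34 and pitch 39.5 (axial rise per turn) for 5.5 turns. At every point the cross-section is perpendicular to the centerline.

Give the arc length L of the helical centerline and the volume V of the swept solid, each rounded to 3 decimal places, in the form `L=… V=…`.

L=1194.872 V=8446.050

2πR = 2π·34 = 213.628300
per-turn = √(213.628300² + 39.5²) = √(45637.0508 + 1560.25) = √47197.3008 = 217.249398
L = 5.5 × 217.249398 = 1194.871687
V = π·1.5² × L = 7.068583 × 1194.871687 = 8446.050254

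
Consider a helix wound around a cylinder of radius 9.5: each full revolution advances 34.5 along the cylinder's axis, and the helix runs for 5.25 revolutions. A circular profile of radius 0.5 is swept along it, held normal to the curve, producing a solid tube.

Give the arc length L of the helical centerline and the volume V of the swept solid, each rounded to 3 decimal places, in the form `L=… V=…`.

L=361.952 V=284.277

2πR = 2π·9.5 = 59.690260
per-turn = √(59.690260² + 34.5²) = √(3562.9272 + 1190.25) = √4753.1772 = 68.943290
L = 5.25 × 68.943290 = 361.952271
V = π·0.5² × L = 0.785398 × 361.952271 = 284.276649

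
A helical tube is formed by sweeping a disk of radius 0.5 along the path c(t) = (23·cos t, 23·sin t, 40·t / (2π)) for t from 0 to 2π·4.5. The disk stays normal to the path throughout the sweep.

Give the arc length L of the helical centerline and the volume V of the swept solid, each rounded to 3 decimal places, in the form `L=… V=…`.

L=674.761 V=529.956

2πR = 2π·23 = 144.513262
per-turn = √(144.513262² + 40²) = √(20884.0829 + 1600) = √22484.0829 = 149.946934
L = 4.5 × 149.946934 = 674.761201
V = π·0.5² × L = 0.785398 × 674.761201 = 529.956208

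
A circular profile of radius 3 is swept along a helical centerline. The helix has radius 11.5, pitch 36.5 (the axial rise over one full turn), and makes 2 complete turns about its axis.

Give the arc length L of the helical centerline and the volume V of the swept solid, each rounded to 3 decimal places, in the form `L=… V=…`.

2πR = 2π·11.5 = 72.256631
per-turn = √(72.256631² + 36.5²) = √(5221.0207 + 1332.25) = √6553.2707 = 80.952274
L = 2 × 80.952274 = 161.904549
V = π·3² × L = 28.274334 × 161.904549 = 4577.743269

L=161.905 V=4577.743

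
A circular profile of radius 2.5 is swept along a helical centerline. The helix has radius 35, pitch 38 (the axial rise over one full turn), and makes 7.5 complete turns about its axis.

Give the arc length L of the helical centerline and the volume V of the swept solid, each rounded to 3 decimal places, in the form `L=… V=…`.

L=1673.779 V=32864.565

2πR = 2π·35 = 219.911486
per-turn = √(219.911486² + 38²) = √(48361.0616 + 1444) = √49805.0616 = 223.170476
L = 7.5 × 223.170476 = 1673.778573
V = π·2.5² × L = 19.634954 × 1673.778573 = 32864.565439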